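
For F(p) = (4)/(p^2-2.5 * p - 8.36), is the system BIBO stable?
Denominator: p^2 - 2.5*p - 8.36 = (p - 4.4)(p + 1.9). Poles: -1.9, 4.4. All Re(p)<0: No (unstable)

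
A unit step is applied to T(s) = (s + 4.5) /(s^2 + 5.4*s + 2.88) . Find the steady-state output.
FVT: lim_{t→∞} y(t) = lim_{s→0} s*Y(s) where Y(s) = T(s)/s.
= lim_{s→0} T(s) = T(0) = num(0)/den(0) = 4.5/2.88 = 1.562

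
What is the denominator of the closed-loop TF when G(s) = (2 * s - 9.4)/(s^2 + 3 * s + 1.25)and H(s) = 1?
Characteristic poly = G_den * H_den + G_num * H_num = (s^2 + 3*s + 1.25) + (2*s - 9.4) = s^2 + 5*s - 8.15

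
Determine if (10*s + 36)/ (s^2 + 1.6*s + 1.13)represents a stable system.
Denominator: s^2 + 1.6*s + 1.13. Poles: -0.8 + 0.7j, -0.8 - 0.7j. All Re(p)<0: Yes (stable)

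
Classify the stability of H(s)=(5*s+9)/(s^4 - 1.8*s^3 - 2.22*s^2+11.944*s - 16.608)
Denominator: s^4 - 1.8*s^3 - 2.22*s^2 + 11.944*s - 16.608 = (s - 2)(s + 2.4)(s^2 - 2.2*s + 3.46). Poles: -2.4, 1.1 + 1.5j, 1.1 - 1.5j, 2. Unstable (3 pole(s) in RHP)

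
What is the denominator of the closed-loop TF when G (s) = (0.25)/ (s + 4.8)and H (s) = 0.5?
Characteristic poly = G_den * H_den + G_num * H_num = (s + 4.8) + (0.125) = s + 4.925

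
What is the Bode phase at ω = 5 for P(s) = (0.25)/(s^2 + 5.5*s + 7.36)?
Substitute s = j*5: P(j5) = -0.00413146 - 0.00644077j.
∠P(j5) = atan2(Im, Re) = atan2(-0.00644077, -0.00413146) = -122.68°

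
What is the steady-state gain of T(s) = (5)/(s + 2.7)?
DC gain = T(0) = num(0)/den(0) = 5/2.7 = 1.852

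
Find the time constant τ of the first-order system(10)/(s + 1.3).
First-order system: τ = -1/pole. Pole = -1.3. τ = -1/(-1.3) = 0.7692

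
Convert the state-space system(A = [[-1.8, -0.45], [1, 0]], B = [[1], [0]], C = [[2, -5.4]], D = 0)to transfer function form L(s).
L(s) = C(sI - A)⁻¹B + D.
Characteristic polynomial det(sI - A) = s^2 + 1.8*s + 0.45.
Numerator from C·adj(sI-A)·B + D·det(sI-A) = 2*s - 5.4.
L(s) = (2*s - 5.4)/(s^2 + 1.8*s + 0.45)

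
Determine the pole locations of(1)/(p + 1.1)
Set denominator = 0: p + 1.1 = 0 → Poles: -1.1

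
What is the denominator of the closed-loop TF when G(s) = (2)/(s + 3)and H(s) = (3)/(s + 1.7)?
Characteristic poly = G_den * H_den + G_num * H_num = (s^2 + 4.7*s + 5.1) + (6) = s^2 + 4.7*s + 11.1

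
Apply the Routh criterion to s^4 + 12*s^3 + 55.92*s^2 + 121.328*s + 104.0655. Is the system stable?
Routh array:
s^4: [1, 55.92, 104.0655]; s^3: [12, 121.328]; s^2: [45.8093, 104.0655]; s^1: [94.0675]; s^0: [104.0655]
First column: [1, 12, 45.8093, 94.0675, 104.0655]. Sign changes = 0.
Yes, stable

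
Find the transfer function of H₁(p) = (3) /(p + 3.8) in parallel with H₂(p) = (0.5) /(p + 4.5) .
Parallel: H = H₁ + H₂ = (n₁·d₂ + n₂·d₁)/(d₁·d₂).
n₁·d₂ = 3*p + 13.5. n₂·d₁ = 0.5*p + 1.9. Sum = 3.5*p + 15.4. d₁·d₂ = p^2 + 8.3*p + 17.1.
H(p) = (3.5*p + 15.4)/(p^2 + 8.3*p + 17.1)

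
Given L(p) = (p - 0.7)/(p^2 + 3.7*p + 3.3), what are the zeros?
Set numerator = 0: p - 0.7 = 0 → Zeros: 0.7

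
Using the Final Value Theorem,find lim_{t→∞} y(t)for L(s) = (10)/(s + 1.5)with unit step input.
FVT: lim_{t→∞} y(t) = lim_{s→0} s*Y(s) where Y(s) = L(s)/s.
= lim_{s→0} L(s) = L(0) = num(0)/den(0) = 10/1.5 = 6.667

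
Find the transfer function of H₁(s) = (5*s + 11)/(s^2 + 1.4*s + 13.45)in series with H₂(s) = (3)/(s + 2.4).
Series: H = H₁ · H₂ = (n₁·n₂)/(d₁·d₂).
Num: n₁·n₂ = 15*s + 33. Den: d₁·d₂ = s^3 + 3.8*s^2 + 16.81*s + 32.28.
H(s) = (15*s + 33)/(s^3 + 3.8*s^2 + 16.81*s + 32.28)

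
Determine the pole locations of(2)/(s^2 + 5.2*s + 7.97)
Set denominator = 0: s^2 + 5.2*s + 7.97 = 0 → Poles: -2.6 + 1.1j, -2.6 - 1.1j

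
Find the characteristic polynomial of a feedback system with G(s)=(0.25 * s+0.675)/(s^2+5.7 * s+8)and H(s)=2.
Characteristic poly = G_den * H_den + G_num * H_num = (s^2 + 5.7*s + 8) + (0.5*s + 1.35) = s^2 + 6.2*s + 9.35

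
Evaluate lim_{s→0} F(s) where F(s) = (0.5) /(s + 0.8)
DC gain = F(0) = num(0)/den(0) = 0.5/0.8 = 0.625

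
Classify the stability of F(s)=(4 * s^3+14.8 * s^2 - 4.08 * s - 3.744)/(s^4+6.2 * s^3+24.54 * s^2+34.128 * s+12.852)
Denominator: s^4 + 6.2*s^3 + 24.54*s^2 + 34.128*s + 12.852 = (s + 1.4)(s + 0.6)(s^2 + 4.2*s + 15.3). Poles: -0.6, -1.4, -2.1 + 3.3j, -2.1 - 3.3j. Stable (all poles in LHP)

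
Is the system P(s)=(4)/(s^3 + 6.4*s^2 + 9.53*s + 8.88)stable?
Denominator: s^3 + 6.4*s^2 + 9.53*s + 8.88 = (s + 4.8)(s^2 + 1.6*s + 1.85). Poles: -0.8 + 1.1j, -0.8 - 1.1j, -4.8. All Re(p)<0: Yes (stable)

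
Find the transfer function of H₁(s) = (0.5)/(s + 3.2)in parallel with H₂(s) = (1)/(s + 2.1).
Parallel: H = H₁ + H₂ = (n₁·d₂ + n₂·d₁)/(d₁·d₂).
n₁·d₂ = 0.5*s + 1.05. n₂·d₁ = s + 3.2. Sum = 1.5*s + 4.25. d₁·d₂ = s^2 + 5.3*s + 6.72.
H(s) = (1.5*s + 4.25)/(s^2 + 5.3*s + 6.72)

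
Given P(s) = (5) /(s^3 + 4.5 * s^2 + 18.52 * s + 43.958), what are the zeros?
Numerator is a nonzero constant (5) → Zeros: none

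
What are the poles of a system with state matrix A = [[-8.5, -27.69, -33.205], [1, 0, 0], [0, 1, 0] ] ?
Eigenvalues solve det(λI - A) = 0.
Characteristic polynomial: λ^3 + 8.5*λ^2 + 27.69*λ + 33.205 = 0.
Factor: (λ + 2.9)(λ^2 + 5.6*λ + 11.45) = 0.
Roots: -2.8 + 1.9j, -2.8 - 1.9j, -2.9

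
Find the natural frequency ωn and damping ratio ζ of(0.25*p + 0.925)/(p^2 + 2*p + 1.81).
Underdamped: complex pole -1 + 0.9j. ωn = |pole| = 1.345, ζ = -Re(pole)/ωn = 0.7433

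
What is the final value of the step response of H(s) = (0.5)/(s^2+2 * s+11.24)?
FVT: lim_{t→∞} y(t) = lim_{s→0} s*Y(s) where Y(s) = H(s)/s.
= lim_{s→0} H(s) = H(0) = num(0)/den(0) = 0.5/11.24 = 0.04448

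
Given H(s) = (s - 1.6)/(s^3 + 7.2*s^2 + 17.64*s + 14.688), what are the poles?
Set denominator = 0: s^3 + 7.2*s^2 + 17.64*s + 14.688 = (s + 2.4)(s^2 + 4.8*s + 6.12) = 0 → Poles: -2.4, -2.4 + 0.6j, -2.4 - 0.6j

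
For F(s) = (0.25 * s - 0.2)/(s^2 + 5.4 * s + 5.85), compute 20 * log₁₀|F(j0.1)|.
Substitute s = j*0.1: F(j0.1) = -0.0335638 + 0.00738432j.
|F(j0.1)| = sqrt(Re² + Im²) = 0.03437.
20*log₁₀(0.03437) = -29.28 dB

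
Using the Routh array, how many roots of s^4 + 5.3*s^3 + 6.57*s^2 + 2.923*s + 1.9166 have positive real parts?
Routh array:
s^4: [1, 6.57, 1.9166]; s^3: [5.3, 2.923]; s^2: [6.01849, 1.9166]; s^1: [1.2352]; s^0: [1.9166]
First column: [1, 5.3, 6.01849, 1.2352, 1.9166]. Sign changes = RHP roots = 0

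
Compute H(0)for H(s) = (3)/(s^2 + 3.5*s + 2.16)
DC gain = H(0) = num(0)/den(0) = 3/2.16 = 1.389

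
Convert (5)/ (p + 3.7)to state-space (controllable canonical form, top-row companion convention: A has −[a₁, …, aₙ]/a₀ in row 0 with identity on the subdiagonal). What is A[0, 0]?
Reachable canonical form for den = p + 3.7: top row of A = -[a₁,a₂,...,aₙ]/a₀, ones on the subdiagonal, zeros elsewhere.
A = [[-3.7]].
A[0,0] = -3.7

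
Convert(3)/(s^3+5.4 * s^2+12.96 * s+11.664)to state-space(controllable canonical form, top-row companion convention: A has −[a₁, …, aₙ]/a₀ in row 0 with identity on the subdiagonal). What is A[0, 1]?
Reachable canonical form for den = s^3 + 5.4*s^2 + 12.96*s + 11.664: top row of A = -[a₁,a₂,...,aₙ]/a₀, ones on the subdiagonal, zeros elsewhere.
A = [[-5.4, -12.96, -11.664], [1, 0, 0], [0, 1, 0]].
A[0,1] = -12.96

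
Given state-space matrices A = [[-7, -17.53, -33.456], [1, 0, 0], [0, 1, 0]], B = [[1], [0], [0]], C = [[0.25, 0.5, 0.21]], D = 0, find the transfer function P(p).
P(p) = C(pI - A)⁻¹B + D.
Characteristic polynomial det(pI - A) = p^3 + 7*p^2 + 17.53*p + 33.456.
Numerator from C·adj(pI-A)·B + D·det(pI-A) = 0.25*p^2 + 0.5*p + 0.21.
P(p) = (0.25*p^2 + 0.5*p + 0.21)/(p^3 + 7*p^2 + 17.53*p + 33.456)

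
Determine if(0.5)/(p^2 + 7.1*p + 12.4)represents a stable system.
Denominator: p^2 + 7.1*p + 12.4 = (p + 4)(p + 3.1). Poles: -3.1, -4. All Re(p)<0: Yes (stable)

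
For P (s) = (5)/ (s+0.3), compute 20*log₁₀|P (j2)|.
Substitute s = j*2: P(j2) = 0.366748 - 2.44499j.
|P(j2)| = sqrt(Re² + Im²) = 2.472.
20*log₁₀(2.472) = 7.86 dB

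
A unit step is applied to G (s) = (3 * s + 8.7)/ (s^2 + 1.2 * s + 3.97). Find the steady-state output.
FVT: lim_{t→∞} y(t) = lim_{s→0} s*Y(s) where Y(s) = G(s)/s.
= lim_{s→0} G(s) = G(0) = num(0)/den(0) = 8.7/3.97 = 2.191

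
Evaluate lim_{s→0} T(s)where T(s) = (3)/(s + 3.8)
DC gain = T(0) = num(0)/den(0) = 3/3.8 = 0.7895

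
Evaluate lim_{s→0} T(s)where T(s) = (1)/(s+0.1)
DC gain = T(0) = num(0)/den(0) = 1/0.1 = 10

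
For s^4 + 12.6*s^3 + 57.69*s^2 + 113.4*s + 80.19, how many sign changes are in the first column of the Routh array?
Routh array:
s^4: [1, 57.69, 80.19]; s^3: [12.6, 113.4]; s^2: [48.69, 80.19]; s^1: [92.6484]; s^0: [80.19]
First column: [1, 12.6, 48.69, 92.6484, 80.19]. Sign changes = 0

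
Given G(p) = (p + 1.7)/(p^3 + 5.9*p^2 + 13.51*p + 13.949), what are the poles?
Set denominator = 0: p^3 + 5.9*p^2 + 13.51*p + 13.949 = (p + 2.9)(p^2 + 3*p + 4.81) = 0 → Poles: -1.5 + 1.6j, -1.5 - 1.6j, -2.9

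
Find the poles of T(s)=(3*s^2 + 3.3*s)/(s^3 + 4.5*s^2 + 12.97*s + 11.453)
Set denominator = 0: s^3 + 4.5*s^2 + 12.97*s + 11.453 = (s + 1.3)(s^2 + 3.2*s + 8.81) = 0 → Poles: -1.3, -1.6 + 2.5j, -1.6 - 2.5j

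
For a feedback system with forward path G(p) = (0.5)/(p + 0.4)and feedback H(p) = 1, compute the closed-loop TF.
Closed-loop T = G/(1+GH).
Numerator: G_num * H_den = 0.5.
Denominator: G_den * H_den + G_num * H_num = (p + 0.4) + (0.5) = p + 0.9.
T(p) = (0.5)/(p + 0.9)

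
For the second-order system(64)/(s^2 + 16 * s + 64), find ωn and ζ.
Standard form: ωn²/(s²+2ζωn·s+ωn²).
const=64=ωn² → ωn=8, s coeff=16=2ζωn → ζ=1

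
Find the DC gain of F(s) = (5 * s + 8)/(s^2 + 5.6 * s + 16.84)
DC gain = F(0) = num(0)/den(0) = 8/16.84 = 0.4751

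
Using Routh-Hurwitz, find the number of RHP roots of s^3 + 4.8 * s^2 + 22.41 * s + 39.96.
Routh array:
s^3: [1, 22.41]; s^2: [4.8, 39.96]; s^1: [14.085]; s^0: [39.96]
First column: [1, 4.8, 14.085, 39.96]. Sign changes = RHP roots = 0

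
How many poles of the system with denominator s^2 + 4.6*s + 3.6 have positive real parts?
s^2 + 4.6*s + 3.6 = (s + 1)(s + 3.6). Poles: -1, -3.6. RHP poles (Re>0): 0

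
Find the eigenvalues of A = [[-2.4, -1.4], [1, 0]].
Eigenvalues solve det(λI - A) = 0.
Characteristic polynomial: λ^2 + 2.4*λ + 1.4 = 0.
Factor: (λ + 1)(λ + 1.4) = 0.
Roots: -1, -1.4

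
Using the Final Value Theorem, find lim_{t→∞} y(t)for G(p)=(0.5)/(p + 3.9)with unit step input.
FVT: lim_{t→∞} y(t) = lim_{p→0} p*Y(p) where Y(p) = G(p)/p.
= lim_{p→0} G(p) = G(0) = num(0)/den(0) = 0.5/3.9 = 0.1282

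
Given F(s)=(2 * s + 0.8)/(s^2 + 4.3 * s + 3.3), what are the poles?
Set denominator = 0: s^2 + 4.3*s + 3.3 = (s + 1)(s + 3.3) = 0 → Poles: -1, -3.3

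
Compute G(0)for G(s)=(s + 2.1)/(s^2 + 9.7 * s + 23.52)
DC gain = G(0) = num(0)/den(0) = 2.1/23.52 = 0.08929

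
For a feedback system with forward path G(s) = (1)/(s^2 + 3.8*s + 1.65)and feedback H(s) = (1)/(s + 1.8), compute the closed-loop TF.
Closed-loop T = G/(1+GH).
Numerator: G_num * H_den = s + 1.8.
Denominator: G_den * H_den + G_num * H_num = (s^3 + 5.6*s^2 + 8.49*s + 2.97) + (1) = s^3 + 5.6*s^2 + 8.49*s + 3.97.
T(s) = (s + 1.8)/(s^3 + 5.6*s^2 + 8.49*s + 3.97)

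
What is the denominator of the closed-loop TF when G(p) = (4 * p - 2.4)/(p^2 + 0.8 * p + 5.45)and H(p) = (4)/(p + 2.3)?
Characteristic poly = G_den * H_den + G_num * H_num = (p^3 + 3.1*p^2 + 7.29*p + 12.535) + (16*p - 9.6) = p^3 + 3.1*p^2 + 23.29*p + 2.935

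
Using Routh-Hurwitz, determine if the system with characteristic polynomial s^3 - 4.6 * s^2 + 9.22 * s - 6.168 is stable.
Routh array:
s^3: [1, 9.22]; s^2: [-4.6, -6.168]; s^1: [7.87913]; s^0: [-6.168]
First column: [1, -4.6, 7.87913, -6.168]. Sign changes = 3.
No, unstable (3 RHP root(s))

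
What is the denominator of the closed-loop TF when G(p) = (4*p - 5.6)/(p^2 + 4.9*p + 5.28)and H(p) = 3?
Characteristic poly = G_den * H_den + G_num * H_num = (p^2 + 4.9*p + 5.28) + (12*p - 16.8) = p^2 + 16.9*p - 11.52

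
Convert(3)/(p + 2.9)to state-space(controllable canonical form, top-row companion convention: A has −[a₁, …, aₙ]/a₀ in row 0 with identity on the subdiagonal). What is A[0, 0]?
Reachable canonical form for den = p + 2.9: top row of A = -[a₁,a₂,...,aₙ]/a₀, ones on the subdiagonal, zeros elsewhere.
A = [[-2.9]].
A[0,0] = -2.9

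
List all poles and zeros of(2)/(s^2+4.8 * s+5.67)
Set denominator = 0: s^2 + 4.8*s + 5.67 = (s + 2.7)(s + 2.1) = 0 → Poles: -2.1, -2.7
Numerator is a nonzero constant (2) → Zeros: none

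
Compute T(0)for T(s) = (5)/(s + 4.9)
DC gain = T(0) = num(0)/den(0) = 5/4.9 = 1.02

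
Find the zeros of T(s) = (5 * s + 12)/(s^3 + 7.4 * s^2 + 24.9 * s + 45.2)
Set numerator = 0: 5*s + 12 = 0 → Zeros: -2.4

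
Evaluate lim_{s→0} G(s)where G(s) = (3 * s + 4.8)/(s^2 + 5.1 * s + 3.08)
DC gain = G(0) = num(0)/den(0) = 4.8/3.08 = 1.558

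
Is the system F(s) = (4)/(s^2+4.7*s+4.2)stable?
Denominator: s^2 + 4.7*s + 4.2 = (s + 3.5)(s + 1.2). Poles: -1.2, -3.5. All Re(p)<0: Yes (stable)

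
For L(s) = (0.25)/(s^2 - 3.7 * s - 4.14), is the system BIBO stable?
Denominator: s^2 - 3.7*s - 4.14 = (s - 4.6)(s + 0.9). Poles: -0.9, 4.6. All Re(p)<0: No (unstable)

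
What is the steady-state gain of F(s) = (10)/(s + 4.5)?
DC gain = F(0) = num(0)/den(0) = 10/4.5 = 2.222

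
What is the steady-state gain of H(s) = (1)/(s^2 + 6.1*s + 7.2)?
DC gain = H(0) = num(0)/den(0) = 1/7.2 = 0.1389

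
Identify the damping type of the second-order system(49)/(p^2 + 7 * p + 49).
Standard form: ωn²/(p²+2ζωn·p+ωn²) gives ωn=7, ζ=0.5.
Underdamped (ζ = 0.5 < 1)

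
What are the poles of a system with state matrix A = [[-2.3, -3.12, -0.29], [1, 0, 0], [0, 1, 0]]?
Eigenvalues solve det(λI - A) = 0.
Characteristic polynomial: λ^3 + 2.3*λ^2 + 3.12*λ + 0.29 = 0.
Factor: (λ + 0.1)(λ^2 + 2.2*λ + 2.9) = 0.
Roots: -0.1, -1.1 + 1.3j, -1.1 - 1.3j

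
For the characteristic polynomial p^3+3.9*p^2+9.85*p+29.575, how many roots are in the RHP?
p^3 + 3.9*p^2 + 9.85*p + 29.575 = (p + 3.5)(p^2 + 0.4*p + 8.45). Poles: -0.2 + 2.9j, -0.2 - 2.9j, -3.5. RHP poles (Re>0): 0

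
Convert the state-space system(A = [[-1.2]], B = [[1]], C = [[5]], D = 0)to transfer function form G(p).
G(p) = C(pI - A)⁻¹B + D.
Characteristic polynomial det(pI - A) = p + 1.2.
Numerator from C·adj(pI-A)·B + D·det(pI-A) = 5.
G(p) = (5)/(p + 1.2)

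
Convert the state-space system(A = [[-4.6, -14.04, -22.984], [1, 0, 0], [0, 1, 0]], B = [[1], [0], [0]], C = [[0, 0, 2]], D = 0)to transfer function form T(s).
T(s) = C(sI - A)⁻¹B + D.
Characteristic polynomial det(sI - A) = s^3 + 4.6*s^2 + 14.04*s + 22.984.
Numerator from C·adj(sI-A)·B + D·det(sI-A) = 2.
T(s) = (2)/(s^3 + 4.6*s^2 + 14.04*s + 22.984)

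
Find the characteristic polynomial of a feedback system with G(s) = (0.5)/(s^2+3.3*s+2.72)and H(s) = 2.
Characteristic poly = G_den * H_den + G_num * H_num = (s^2 + 3.3*s + 2.72) + (1) = s^2 + 3.3*s + 3.72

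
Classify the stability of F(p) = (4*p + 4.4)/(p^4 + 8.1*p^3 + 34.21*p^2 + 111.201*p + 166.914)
Denominator: p^4 + 8.1*p^3 + 34.21*p^2 + 111.201*p + 166.914 = (p + 3.3)(p + 3.6)(p^2 + 1.2*p + 14.05). Poles: -0.6 + 3.7j, -0.6 - 3.7j, -3.3, -3.6. Stable (all poles in LHP)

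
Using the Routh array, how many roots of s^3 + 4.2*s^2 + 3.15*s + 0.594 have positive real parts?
Routh array:
s^3: [1, 3.15]; s^2: [4.2, 0.594]; s^1: [3.00857]; s^0: [0.594]
First column: [1, 4.2, 3.00857, 0.594]. Sign changes = RHP roots = 0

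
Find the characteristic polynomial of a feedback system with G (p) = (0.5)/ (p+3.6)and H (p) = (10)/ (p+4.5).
Characteristic poly = G_den * H_den + G_num * H_num = (p^2 + 8.1*p + 16.2) + (5) = p^2 + 8.1*p + 21.2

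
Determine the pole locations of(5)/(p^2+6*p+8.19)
Set denominator = 0: p^2 + 6*p + 8.19 = (p + 3.9)(p + 2.1) = 0 → Poles: -2.1, -3.9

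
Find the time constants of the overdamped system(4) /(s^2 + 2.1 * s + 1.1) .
Overdamped: real poles at -1, -1.1. τ = -1/pole → τ₁ = 1, τ₂ = 0.9091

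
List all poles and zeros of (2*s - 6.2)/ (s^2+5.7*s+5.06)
Set denominator = 0: s^2 + 5.7*s + 5.06 = (s + 4.6)(s + 1.1) = 0 → Poles: -1.1, -4.6
Set numerator = 0: 2*s - 6.2 = 0 → Zeros: 3.1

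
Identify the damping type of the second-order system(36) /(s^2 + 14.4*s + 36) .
Standard form: ωn²/(s²+2ζωn·s+ωn²) gives ωn=6, ζ=1.2.
Overdamped (ζ = 1.2 > 1)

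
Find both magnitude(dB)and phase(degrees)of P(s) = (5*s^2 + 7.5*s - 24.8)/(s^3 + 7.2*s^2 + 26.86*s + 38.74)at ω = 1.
Substitute s = j*1: P(j1) = -0.448414 + 0.605453j.
|P| = 20*log₁₀(sqrt(Re²+Im²)) = -2.46 dB.
∠P = atan2(Im, Re) = 126.52°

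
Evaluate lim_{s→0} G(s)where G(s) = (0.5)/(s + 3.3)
DC gain = G(0) = num(0)/den(0) = 0.5/3.3 = 0.1515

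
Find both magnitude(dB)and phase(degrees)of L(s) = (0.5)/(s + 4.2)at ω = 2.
Substitute s = j*2: L(j2) = 0.0970425 - 0.0462107j.
|L| = 20*log₁₀(sqrt(Re²+Im²)) = -19.37 dB.
∠L = atan2(Im, Re) = -25.46°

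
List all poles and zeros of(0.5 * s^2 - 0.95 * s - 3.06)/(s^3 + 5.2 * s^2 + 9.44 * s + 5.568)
Set denominator = 0: s^3 + 5.2*s^2 + 9.44*s + 5.568 = (s + 1.2)(s^2 + 4*s + 4.64) = 0 → Poles: -1.2, -2 + 0.8j, -2 - 0.8j
Set numerator = 0: 0.5*s^2 - 0.95*s - 3.06 = 0.5*(s + 1.7)(s - 3.6) = 0 → Zeros: -1.7, 3.6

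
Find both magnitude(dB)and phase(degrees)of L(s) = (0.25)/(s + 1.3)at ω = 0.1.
Substitute s = j*0.1: L(j0.1) = 0.191176 - 0.0147059j.
|L| = 20*log₁₀(sqrt(Re²+Im²)) = -14.35 dB.
∠L = atan2(Im, Re) = -4.40°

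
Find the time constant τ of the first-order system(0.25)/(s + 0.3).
First-order system: τ = -1/pole. Pole = -0.3. τ = -1/(-0.3) = 3.333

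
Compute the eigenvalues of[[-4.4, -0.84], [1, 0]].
Eigenvalues solve det(λI - A) = 0.
Characteristic polynomial: λ^2 + 4.4*λ + 0.84 = 0.
Factor: (λ + 0.2)(λ + 4.2) = 0.
Roots: -0.2, -4.2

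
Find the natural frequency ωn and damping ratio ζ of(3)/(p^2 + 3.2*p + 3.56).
Underdamped: complex pole -1.6 + 1j. ωn = |pole| = 1.887, ζ = -Re(pole)/ωn = 0.848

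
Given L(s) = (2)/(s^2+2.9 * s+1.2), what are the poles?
Set denominator = 0: s^2 + 2.9*s + 1.2 = (s + 2.4)(s + 0.5) = 0 → Poles: -0.5, -2.4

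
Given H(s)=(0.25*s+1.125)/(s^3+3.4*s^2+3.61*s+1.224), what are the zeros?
Set numerator = 0: 0.25*s + 1.125 = 0 → Zeros: -4.5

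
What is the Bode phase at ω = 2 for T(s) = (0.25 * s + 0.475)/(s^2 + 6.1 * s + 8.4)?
Substitute s = j*2: T(j2) = 0.048692 - 0.0213734j.
∠T(j2) = atan2(Im, Re) = atan2(-0.0213734, 0.048692) = -23.70°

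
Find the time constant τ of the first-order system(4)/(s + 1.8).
First-order system: τ = -1/pole. Pole = -1.8. τ = -1/(-1.8) = 0.5556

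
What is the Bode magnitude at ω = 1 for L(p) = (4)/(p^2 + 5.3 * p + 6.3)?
Substitute p = j*1: L(j1) = 0.377358 - 0.377358j.
|L(j1)| = sqrt(Re² + Im²) = 0.5337.
20*log₁₀(0.5337) = -5.45 dB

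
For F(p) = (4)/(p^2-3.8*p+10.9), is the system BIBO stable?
Denominator: p^2 - 3.8*p + 10.9. Poles: 1.9 + 2.7j, 1.9 - 2.7j. All Re(p)<0: No (unstable)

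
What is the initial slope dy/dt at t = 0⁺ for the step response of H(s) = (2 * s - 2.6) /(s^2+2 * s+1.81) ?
IVT: y'(0⁺) = lim_{s→∞} s²·Y(s) = lim_{s→∞} s·H(s).
deg(num) = 1, deg(den) = 2, relative degree = 1, so s·H(s) → (leading num)/(leading den) = 2/1 = 2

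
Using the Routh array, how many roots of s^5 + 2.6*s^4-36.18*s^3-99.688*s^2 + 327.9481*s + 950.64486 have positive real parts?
Routh array:
s^5: [1, -36.18, 327.9481]; s^4: [2.6, -99.688, 950.64486]; s^3: [2.16154, -37.6845]; s^2: [-54.3593, 950.64486]; s^1: [0.116844]; s^0: [950.64486]
First column: [1, 2.6, 2.16154, -54.3593, 0.116844, 950.64486]. Sign changes = RHP roots = 2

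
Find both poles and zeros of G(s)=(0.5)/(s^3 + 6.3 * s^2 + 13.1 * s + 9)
Set denominator = 0: s^3 + 6.3*s^2 + 13.1*s + 9 = (s + 1.8)(s + 2.5)(s + 2) = 0 → Poles: -1.8, -2, -2.5
Numerator is a nonzero constant (0.5) → Zeros: none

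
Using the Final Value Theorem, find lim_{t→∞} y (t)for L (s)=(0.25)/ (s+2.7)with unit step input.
FVT: lim_{t→∞} y(t) = lim_{s→0} s*Y(s) where Y(s) = L(s)/s.
= lim_{s→0} L(s) = L(0) = num(0)/den(0) = 0.25/2.7 = 0.09259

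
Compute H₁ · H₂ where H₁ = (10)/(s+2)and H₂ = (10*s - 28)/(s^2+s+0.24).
Series: H = H₁ · H₂ = (n₁·n₂)/(d₁·d₂).
Num: n₁·n₂ = 100*s - 280. Den: d₁·d₂ = s^3 + 3*s^2 + 2.24*s + 0.48.
H(s) = (100*s - 280)/(s^3 + 3*s^2 + 2.24*s + 0.48)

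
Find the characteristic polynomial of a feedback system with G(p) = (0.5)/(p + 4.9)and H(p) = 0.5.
Characteristic poly = G_den * H_den + G_num * H_num = (p + 4.9) + (0.25) = p + 5.15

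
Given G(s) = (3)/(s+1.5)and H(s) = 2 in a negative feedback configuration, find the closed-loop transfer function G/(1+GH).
Closed-loop T = G/(1+GH).
Numerator: G_num * H_den = 3.
Denominator: G_den * H_den + G_num * H_num = (s + 1.5) + (6) = s + 7.5.
T(s) = (3)/(s + 7.5)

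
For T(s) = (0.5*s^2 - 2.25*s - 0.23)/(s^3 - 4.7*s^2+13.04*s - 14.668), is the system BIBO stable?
Denominator: s^3 - 4.7*s^2 + 13.04*s - 14.668 = (s - 1.9)(s^2 - 2.8*s + 7.72). Poles: 1.4 + 2.4j, 1.4 - 2.4j, 1.9. All Re(p)<0: No (unstable)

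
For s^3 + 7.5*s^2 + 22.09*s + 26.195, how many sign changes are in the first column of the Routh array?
Routh array:
s^3: [1, 22.09]; s^2: [7.5, 26.195]; s^1: [18.5973]; s^0: [26.195]
First column: [1, 7.5, 18.5973, 26.195]. Sign changes = 0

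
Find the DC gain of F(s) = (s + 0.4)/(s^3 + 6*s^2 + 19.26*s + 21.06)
DC gain = F(0) = num(0)/den(0) = 0.4/21.06 = 0.01899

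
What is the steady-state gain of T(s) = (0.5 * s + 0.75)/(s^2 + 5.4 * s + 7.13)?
DC gain = T(0) = num(0)/den(0) = 0.75/7.13 = 0.1052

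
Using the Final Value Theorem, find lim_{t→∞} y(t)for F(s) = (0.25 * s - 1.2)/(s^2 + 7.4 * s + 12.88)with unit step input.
FVT: lim_{t→∞} y(t) = lim_{s→0} s*Y(s) where Y(s) = F(s)/s.
= lim_{s→0} F(s) = F(0) = num(0)/den(0) = -1.2/12.88 = -0.09317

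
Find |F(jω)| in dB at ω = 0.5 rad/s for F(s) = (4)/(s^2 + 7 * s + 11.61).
Substitute s = j*0.5: F(j0.5) = 0.321586 - 0.0990803j.
|F(j0.5)| = sqrt(Re² + Im²) = 0.3365.
20*log₁₀(0.3365) = -9.46 dB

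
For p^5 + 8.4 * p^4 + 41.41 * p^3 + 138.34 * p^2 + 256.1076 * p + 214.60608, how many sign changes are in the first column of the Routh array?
Routh array:
p^5: [1, 41.41, 256.1076]; p^4: [8.4, 138.34, 214.60608]; p^3: [24.941, 230.559]; p^2: [60.6887, 214.60608]; p^1: [142.364]; p^0: [214.60608]
First column: [1, 8.4, 24.941, 60.6887, 142.364, 214.60608]. Sign changes = 0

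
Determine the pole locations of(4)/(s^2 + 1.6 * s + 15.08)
Set denominator = 0: s^2 + 1.6*s + 15.08 = 0 → Poles: -0.8 + 3.8j, -0.8 - 3.8j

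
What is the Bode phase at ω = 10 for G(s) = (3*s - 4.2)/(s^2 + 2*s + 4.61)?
Substitute s = j*10: G(j10) = 0.105339 - 0.292412j.
∠G(j10) = atan2(Im, Re) = atan2(-0.292412, 0.105339) = -70.19°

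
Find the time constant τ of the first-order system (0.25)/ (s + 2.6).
First-order system: τ = -1/pole. Pole = -2.6. τ = -1/(-2.6) = 0.3846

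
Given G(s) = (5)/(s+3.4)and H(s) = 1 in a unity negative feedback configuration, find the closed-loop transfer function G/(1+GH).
Closed-loop T = G/(1+GH).
Numerator: G_num * H_den = 5.
Denominator: G_den * H_den + G_num * H_num = (s + 3.4) + (5) = s + 8.4.
T(s) = (5)/(s + 8.4)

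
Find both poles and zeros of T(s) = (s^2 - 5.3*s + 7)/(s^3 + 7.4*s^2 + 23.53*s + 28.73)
Set denominator = 0: s^3 + 7.4*s^2 + 23.53*s + 28.73 = (s + 2.6)(s^2 + 4.8*s + 11.05) = 0 → Poles: -2.4 + 2.3j, -2.4 - 2.3j, -2.6
Set numerator = 0: s^2 - 5.3*s + 7 = (s - 2.8)(s - 2.5) = 0 → Zeros: 2.5, 2.8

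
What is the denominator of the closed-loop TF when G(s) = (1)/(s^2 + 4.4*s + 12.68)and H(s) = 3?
Characteristic poly = G_den * H_den + G_num * H_num = (s^2 + 4.4*s + 12.68) + (3) = s^2 + 4.4*s + 15.68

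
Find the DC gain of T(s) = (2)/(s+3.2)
DC gain = T(0) = num(0)/den(0) = 2/3.2 = 0.625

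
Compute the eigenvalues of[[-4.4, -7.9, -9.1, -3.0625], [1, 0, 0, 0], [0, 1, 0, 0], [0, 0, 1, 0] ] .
Eigenvalues solve det(λI - A) = 0.
Characteristic polynomial: λ^4 + 4.4*λ^3 + 7.9*λ^2 + 9.1*λ + 3.0625 = 0.
Factor: (λ + 2.5)(λ + 0.5)(λ^2 + 1.4*λ + 2.45) = 0.
Roots: -0.5, -0.7 + 1.4j, -0.7 - 1.4j, -2.5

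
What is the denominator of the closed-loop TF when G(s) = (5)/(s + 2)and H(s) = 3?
Characteristic poly = G_den * H_den + G_num * H_num = (s + 2) + (15) = s + 17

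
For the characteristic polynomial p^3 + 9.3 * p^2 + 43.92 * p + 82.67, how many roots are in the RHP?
p^3 + 9.3*p^2 + 43.92*p + 82.67 = (p + 3.5)(p^2 + 5.8*p + 23.62). Poles: -2.9 + 3.9j, -2.9 - 3.9j, -3.5. RHP poles (Re>0): 0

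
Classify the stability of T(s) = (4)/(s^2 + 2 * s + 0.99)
Denominator: s^2 + 2*s + 0.99 = (s + 0.9)(s + 1.1). Poles: -0.9, -1.1. Stable (all poles in LHP)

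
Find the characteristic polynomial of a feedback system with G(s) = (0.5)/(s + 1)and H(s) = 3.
Characteristic poly = G_den * H_den + G_num * H_num = (s + 1) + (1.5) = s + 2.5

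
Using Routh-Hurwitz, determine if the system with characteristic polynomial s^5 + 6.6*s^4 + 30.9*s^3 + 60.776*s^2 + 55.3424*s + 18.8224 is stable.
Routh array:
s^5: [1, 30.9, 55.3424]; s^4: [6.6, 60.776, 18.8224]; s^3: [21.6915, 52.4905]; s^2: [44.8049, 18.8224]; s^1: [43.378]; s^0: [18.8224]
First column: [1, 6.6, 21.6915, 44.8049, 43.378, 18.8224]. Sign changes = 0.
Yes, stable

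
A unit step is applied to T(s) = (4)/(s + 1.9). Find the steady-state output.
FVT: lim_{t→∞} y(t) = lim_{s→0} s*Y(s) where Y(s) = T(s)/s.
= lim_{s→0} T(s) = T(0) = num(0)/den(0) = 4/1.9 = 2.105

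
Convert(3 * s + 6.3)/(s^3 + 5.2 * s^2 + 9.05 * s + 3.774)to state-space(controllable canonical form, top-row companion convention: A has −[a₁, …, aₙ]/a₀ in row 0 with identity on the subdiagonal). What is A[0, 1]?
Reachable canonical form for den = s^3 + 5.2*s^2 + 9.05*s + 3.774: top row of A = -[a₁,a₂,...,aₙ]/a₀, ones on the subdiagonal, zeros elsewhere.
A = [[-5.2, -9.05, -3.774], [1, 0, 0], [0, 1, 0]].
A[0,1] = -9.05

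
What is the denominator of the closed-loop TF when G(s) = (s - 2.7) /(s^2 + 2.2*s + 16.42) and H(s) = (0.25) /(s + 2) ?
Characteristic poly = G_den * H_den + G_num * H_num = (s^3 + 4.2*s^2 + 20.82*s + 32.84) + (0.25*s - 0.675) = s^3 + 4.2*s^2 + 21.07*s + 32.165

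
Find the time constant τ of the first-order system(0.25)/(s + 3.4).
First-order system: τ = -1/pole. Pole = -3.4. τ = -1/(-3.4) = 0.2941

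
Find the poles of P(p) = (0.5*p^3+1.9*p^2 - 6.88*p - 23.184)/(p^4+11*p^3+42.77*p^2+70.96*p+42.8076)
Set denominator = 0: p^4 + 11*p^3 + 42.77*p^2 + 70.96*p + 42.8076 = (p + 2.2)(p + 1.8)(p + 2.3)(p + 4.7) = 0 → Poles: -1.8, -2.2, -2.3, -4.7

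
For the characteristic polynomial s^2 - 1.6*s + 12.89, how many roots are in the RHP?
Poles: 0.8 + 3.5j, 0.8 - 3.5j. RHP poles (Re>0): 2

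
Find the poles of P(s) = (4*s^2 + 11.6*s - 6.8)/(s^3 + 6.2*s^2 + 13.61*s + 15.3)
Set denominator = 0: s^3 + 6.2*s^2 + 13.61*s + 15.3 = (s + 3.6)(s^2 + 2.6*s + 4.25) = 0 → Poles: -1.3 + 1.6j, -1.3 - 1.6j, -3.6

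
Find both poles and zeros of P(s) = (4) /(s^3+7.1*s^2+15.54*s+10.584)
Set denominator = 0: s^3 + 7.1*s^2 + 15.54*s + 10.584 = (s + 1.4)(s + 2.1)(s + 3.6) = 0 → Poles: -1.4, -2.1, -3.6
Numerator is a nonzero constant (4) → Zeros: none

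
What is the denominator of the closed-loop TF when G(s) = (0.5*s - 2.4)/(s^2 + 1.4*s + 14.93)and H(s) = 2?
Characteristic poly = G_den * H_den + G_num * H_num = (s^2 + 1.4*s + 14.93) + (s - 4.8) = s^2 + 2.4*s + 10.13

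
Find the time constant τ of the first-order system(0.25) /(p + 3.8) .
First-order system: τ = -1/pole. Pole = -3.8. τ = -1/(-3.8) = 0.2632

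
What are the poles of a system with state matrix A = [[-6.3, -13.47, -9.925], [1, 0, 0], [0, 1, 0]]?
Eigenvalues solve det(λI - A) = 0.
Characteristic polynomial: λ^3 + 6.3*λ^2 + 13.47*λ + 9.925 = 0.
Factor: (λ + 2.5)(λ^2 + 3.8*λ + 3.97) = 0.
Roots: -1.9 + 0.6j, -1.9 - 0.6j, -2.5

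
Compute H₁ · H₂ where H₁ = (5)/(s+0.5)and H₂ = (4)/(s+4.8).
Series: H = H₁ · H₂ = (n₁·n₂)/(d₁·d₂).
Num: n₁·n₂ = 20. Den: d₁·d₂ = s^2 + 5.3*s + 2.4.
H(s) = (20)/(s^2 + 5.3*s + 2.4)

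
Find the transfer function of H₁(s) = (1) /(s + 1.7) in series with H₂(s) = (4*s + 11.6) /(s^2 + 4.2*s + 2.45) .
Series: H = H₁ · H₂ = (n₁·n₂)/(d₁·d₂).
Num: n₁·n₂ = 4*s + 11.6. Den: d₁·d₂ = s^3 + 5.9*s^2 + 9.59*s + 4.165.
H(s) = (4*s + 11.6)/(s^3 + 5.9*s^2 + 9.59*s + 4.165)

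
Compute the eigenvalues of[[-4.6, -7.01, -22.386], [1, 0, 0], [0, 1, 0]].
Eigenvalues solve det(λI - A) = 0.
Characteristic polynomial: λ^3 + 4.6*λ^2 + 7.01*λ + 22.386 = 0.
Factor: (λ + 4.2)(λ^2 + 0.4*λ + 5.33) = 0.
Roots: -0.2 + 2.3j, -0.2 - 2.3j, -4.2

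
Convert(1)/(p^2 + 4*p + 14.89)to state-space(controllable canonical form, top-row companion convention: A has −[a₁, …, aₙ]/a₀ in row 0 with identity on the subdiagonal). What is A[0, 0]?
Reachable canonical form for den = p^2 + 4*p + 14.89: top row of A = -[a₁,a₂,...,aₙ]/a₀, ones on the subdiagonal, zeros elsewhere.
A = [[-4, -14.89], [1, 0]].
A[0,0] = -4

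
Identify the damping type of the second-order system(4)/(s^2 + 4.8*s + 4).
Standard form: ωn²/(s²+2ζωn·s+ωn²) gives ωn=2, ζ=1.2.
Overdamped (ζ = 1.2 > 1)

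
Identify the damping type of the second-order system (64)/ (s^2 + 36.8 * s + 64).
Standard form: ωn²/(s²+2ζωn·s+ωn²) gives ωn=8, ζ=2.3.
Overdamped (ζ = 2.3 > 1)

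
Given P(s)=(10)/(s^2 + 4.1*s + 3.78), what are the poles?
Set denominator = 0: s^2 + 4.1*s + 3.78 = (s + 2.7)(s + 1.4) = 0 → Poles: -1.4, -2.7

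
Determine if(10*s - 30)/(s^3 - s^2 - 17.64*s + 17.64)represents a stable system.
Denominator: s^3 - s^2 - 17.64*s + 17.64 = (s - 1)(s + 4.2)(s - 4.2). Poles: -4.2, 1, 4.2. All Re(p)<0: No (unstable)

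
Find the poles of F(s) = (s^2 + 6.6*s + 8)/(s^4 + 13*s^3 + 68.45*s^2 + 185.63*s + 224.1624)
Set denominator = 0: s^4 + 13*s^3 + 68.45*s^2 + 185.63*s + 224.1624 = (s + 4.2)(s + 4.4)(s^2 + 4.4*s + 12.13) = 0 → Poles: -2.2 + 2.7j, -2.2 - 2.7j, -4.2, -4.4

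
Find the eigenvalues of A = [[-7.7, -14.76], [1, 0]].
Eigenvalues solve det(λI - A) = 0.
Characteristic polynomial: λ^2 + 7.7*λ + 14.76 = 0.
Factor: (λ + 3.6)(λ + 4.1) = 0.
Roots: -3.6, -4.1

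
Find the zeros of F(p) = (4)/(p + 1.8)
Numerator is a nonzero constant (4) → Zeros: none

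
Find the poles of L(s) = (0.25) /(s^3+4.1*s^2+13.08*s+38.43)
Set denominator = 0: s^3 + 4.1*s^2 + 13.08*s + 38.43 = (s + 3.5)(s^2 + 0.6*s + 10.98) = 0 → Poles: -0.3 + 3.3j, -0.3 - 3.3j, -3.5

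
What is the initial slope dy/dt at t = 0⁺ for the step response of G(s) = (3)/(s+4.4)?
IVT: y'(0⁺) = lim_{s→∞} s²·Y(s) = lim_{s→∞} s·G(s).
deg(num) = 0, deg(den) = 1, relative degree = 1, so s·G(s) → (leading num)/(leading den) = 3/1 = 3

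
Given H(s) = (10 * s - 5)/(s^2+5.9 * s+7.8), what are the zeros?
Set numerator = 0: 10*s - 5 = 0 → Zeros: 0.5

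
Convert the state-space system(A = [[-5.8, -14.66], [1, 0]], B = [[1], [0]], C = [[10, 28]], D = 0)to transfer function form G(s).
G(s) = C(sI - A)⁻¹B + D.
Characteristic polynomial det(sI - A) = s^2 + 5.8*s + 14.66.
Numerator from C·adj(sI-A)·B + D·det(sI-A) = 10*s + 28.
G(s) = (10*s + 28)/(s^2 + 5.8*s + 14.66)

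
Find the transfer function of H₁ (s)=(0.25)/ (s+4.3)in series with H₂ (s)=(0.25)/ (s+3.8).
Series: H = H₁ · H₂ = (n₁·n₂)/(d₁·d₂).
Num: n₁·n₂ = 0.0625. Den: d₁·d₂ = s^2 + 8.1*s + 16.34.
H(s) = (0.0625)/(s^2 + 8.1*s + 16.34)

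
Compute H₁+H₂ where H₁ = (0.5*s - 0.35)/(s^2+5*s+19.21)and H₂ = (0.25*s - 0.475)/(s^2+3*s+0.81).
Parallel: H = H₁ + H₂ = (n₁·d₂ + n₂·d₁)/(d₁·d₂).
n₁·d₂ = 0.5*s^3 + 1.15*s^2 - 0.645*s - 0.2835. n₂·d₁ = 0.25*s^3 + 0.775*s^2 + 2.4275*s - 9.12475. Sum = 0.75*s^3 + 1.925*s^2 + 1.7825*s - 9.40825. d₁·d₂ = s^4 + 8*s^3 + 35.02*s^2 + 61.68*s + 15.5601.
H(s) = (0.75*s^3 + 1.925*s^2 + 1.7825*s - 9.40825)/(s^4 + 8*s^3 + 35.02*s^2 + 61.68*s + 15.5601)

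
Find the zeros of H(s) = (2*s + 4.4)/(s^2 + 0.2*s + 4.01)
Set numerator = 0: 2*s + 4.4 = 0 → Zeros: -2.2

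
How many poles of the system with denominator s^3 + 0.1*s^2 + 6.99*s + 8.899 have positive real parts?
s^3 + 0.1*s^2 + 6.99*s + 8.899 = (s + 1.1)(s^2 - s + 8.09). Poles: -1.1, 0.5 + 2.8j, 0.5 - 2.8j. RHP poles (Re>0): 2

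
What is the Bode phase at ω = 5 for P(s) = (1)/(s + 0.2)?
Substitute s = j*5: P(j5) = 0.00798722 - 0.199681j.
∠P(j5) = atan2(Im, Re) = atan2(-0.199681, 0.00798722) = -87.71°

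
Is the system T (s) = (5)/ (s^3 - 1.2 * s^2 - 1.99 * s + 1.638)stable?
Denominator: s^3 - 1.2*s^2 - 1.99*s + 1.638 = (s - 1.8)(s - 0.7)(s + 1.3). Poles: -1.3, 0.7, 1.8. All Re(p)<0: No (unstable)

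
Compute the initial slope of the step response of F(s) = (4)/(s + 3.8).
IVT: y'(0⁺) = lim_{s→∞} s²·Y(s) = lim_{s→∞} s·F(s).
deg(num) = 0, deg(den) = 1, relative degree = 1, so s·F(s) → (leading num)/(leading den) = 4/1 = 4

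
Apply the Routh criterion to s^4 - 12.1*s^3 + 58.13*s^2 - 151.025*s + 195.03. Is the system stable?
Routh array:
s^4: [1, 58.13, 195.03]; s^3: [-12.1, -151.025]; s^2: [45.6486, 195.03]; s^1: [-99.3287]; s^0: [195.03]
First column: [1, -12.1, 45.6486, -99.3287, 195.03]. Sign changes = 4.
No, unstable (4 RHP root(s))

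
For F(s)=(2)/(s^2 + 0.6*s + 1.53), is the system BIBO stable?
Denominator: s^2 + 0.6*s + 1.53. Poles: -0.3 + 1.2j, -0.3 - 1.2j. All Re(p)<0: Yes (stable)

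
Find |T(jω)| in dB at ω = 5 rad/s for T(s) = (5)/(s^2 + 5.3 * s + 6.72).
Substitute s = j*5: T(j5) = -0.0881892 - 0.127845j.
|T(j5)| = sqrt(Re² + Im²) = 0.1553.
20*log₁₀(0.1553) = -16.18 dB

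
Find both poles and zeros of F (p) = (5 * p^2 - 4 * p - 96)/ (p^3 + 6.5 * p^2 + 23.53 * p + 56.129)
Set denominator = 0: p^3 + 6.5*p^2 + 23.53*p + 56.129 = (p + 4.1)(p^2 + 2.4*p + 13.69) = 0 → Poles: -1.2 + 3.5j, -1.2 - 3.5j, -4.1
Set numerator = 0: 5*p^2 - 4*p - 96 = 5*(p - 4.8)(p + 4) = 0 → Zeros: -4, 4.8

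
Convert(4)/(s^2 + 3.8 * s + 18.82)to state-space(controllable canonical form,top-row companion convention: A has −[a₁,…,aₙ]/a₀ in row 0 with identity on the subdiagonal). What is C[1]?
Reachable canonical form: C = numerator coefficients (right-aligned, zero-padded to length n).
num = 4, C = [[0, 4]].
C[1] = 4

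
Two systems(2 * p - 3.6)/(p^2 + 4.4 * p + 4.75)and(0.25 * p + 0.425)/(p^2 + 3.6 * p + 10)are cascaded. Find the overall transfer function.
Series: H = H₁ · H₂ = (n₁·n₂)/(d₁·d₂).
Num: n₁·n₂ = 0.5*p^2 - 0.05*p - 1.53. Den: d₁·d₂ = p^4 + 8*p^3 + 30.59*p^2 + 61.1*p + 47.5.
H(p) = (0.5*p^2 - 0.05*p - 1.53)/(p^4 + 8*p^3 + 30.59*p^2 + 61.1*p + 47.5)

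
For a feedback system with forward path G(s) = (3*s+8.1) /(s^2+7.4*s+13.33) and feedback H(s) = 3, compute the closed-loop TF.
Closed-loop T = G/(1+GH).
Numerator: G_num * H_den = 3*s + 8.1.
Denominator: G_den * H_den + G_num * H_num = (s^2 + 7.4*s + 13.33) + (9*s + 24.3) = s^2 + 16.4*s + 37.63.
T(s) = (3*s + 8.1)/(s^2 + 16.4*s + 37.63)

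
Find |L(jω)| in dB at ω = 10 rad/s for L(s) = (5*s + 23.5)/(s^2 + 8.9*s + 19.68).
Substitute s = j*10: L(j10) = 0.178293 - 0.424949j.
|L(j10)| = sqrt(Re² + Im²) = 0.4608.
20*log₁₀(0.4608) = -6.73 dB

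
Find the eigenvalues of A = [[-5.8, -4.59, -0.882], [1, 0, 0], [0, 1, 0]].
Eigenvalues solve det(λI - A) = 0.
Characteristic polynomial: λ^3 + 5.8*λ^2 + 4.59*λ + 0.882 = 0.
Factor: (λ + 4.9)(λ + 0.3)(λ + 0.6) = 0.
Roots: -0.3, -0.6, -4.9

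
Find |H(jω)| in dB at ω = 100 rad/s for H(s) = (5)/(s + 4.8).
Substitute s = j*100: H(j100) = 0.00239448 - 0.0498851j.
|H(j100)| = sqrt(Re² + Im²) = 0.04994.
20*log₁₀(0.04994) = -26.03 dB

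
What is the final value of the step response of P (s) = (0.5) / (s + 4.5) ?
FVT: lim_{t→∞} y(t) = lim_{s→0} s*Y(s) where Y(s) = P(s)/s.
= lim_{s→0} P(s) = P(0) = num(0)/den(0) = 0.5/4.5 = 0.1111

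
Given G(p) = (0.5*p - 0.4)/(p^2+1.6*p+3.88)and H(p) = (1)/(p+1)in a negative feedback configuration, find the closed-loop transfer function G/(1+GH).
Closed-loop T = G/(1+GH).
Numerator: G_num * H_den = 0.5*p^2 + 0.1*p - 0.4.
Denominator: G_den * H_den + G_num * H_num = (p^3 + 2.6*p^2 + 5.48*p + 3.88) + (0.5*p - 0.4) = p^3 + 2.6*p^2 + 5.98*p + 3.48.
T(p) = (0.5*p^2 + 0.1*p - 0.4)/(p^3 + 2.6*p^2 + 5.98*p + 3.48)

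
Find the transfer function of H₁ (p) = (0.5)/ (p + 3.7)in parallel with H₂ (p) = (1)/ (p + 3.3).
Parallel: H = H₁ + H₂ = (n₁·d₂ + n₂·d₁)/(d₁·d₂).
n₁·d₂ = 0.5*p + 1.65. n₂·d₁ = p + 3.7. Sum = 1.5*p + 5.35. d₁·d₂ = p^2 + 7*p + 12.21.
H(p) = (1.5*p + 5.35)/(p^2 + 7*p + 12.21)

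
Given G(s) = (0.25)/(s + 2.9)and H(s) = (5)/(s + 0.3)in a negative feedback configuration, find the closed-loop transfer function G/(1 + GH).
Closed-loop T = G/(1+GH).
Numerator: G_num * H_den = 0.25*s + 0.075.
Denominator: G_den * H_den + G_num * H_num = (s^2 + 3.2*s + 0.87) + (1.25) = s^2 + 3.2*s + 2.12.
T(s) = (0.25*s + 0.075)/(s^2 + 3.2*s + 2.12)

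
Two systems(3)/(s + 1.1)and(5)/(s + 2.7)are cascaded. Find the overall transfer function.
Series: H = H₁ · H₂ = (n₁·n₂)/(d₁·d₂).
Num: n₁·n₂ = 15. Den: d₁·d₂ = s^2 + 3.8*s + 2.97.
H(s) = (15)/(s^2 + 3.8*s + 2.97)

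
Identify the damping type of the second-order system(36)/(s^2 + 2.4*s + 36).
Standard form: ωn²/(s²+2ζωn·s+ωn²) gives ωn=6, ζ=0.2.
Underdamped (ζ = 0.2 < 1)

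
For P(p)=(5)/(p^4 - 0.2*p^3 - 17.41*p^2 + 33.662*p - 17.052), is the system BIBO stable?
Denominator: p^4 - 0.2*p^3 - 17.41*p^2 + 33.662*p - 17.052 = (p - 2.9)(p - 1.2)(p - 1)(p + 4.9). Poles: -4.9, 1, 1.2, 2.9. All Re(p)<0: No (unstable)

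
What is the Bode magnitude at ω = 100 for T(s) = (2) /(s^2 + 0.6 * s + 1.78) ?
Substitute s = j*100: T(j100) = -0.000200028 - 1.20038e-06j.
|T(j100)| = sqrt(Re² + Im²) = 0.0002.
20*log₁₀(0.0002) = -73.98 dB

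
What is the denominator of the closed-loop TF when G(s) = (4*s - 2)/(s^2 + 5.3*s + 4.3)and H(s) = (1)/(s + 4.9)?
Characteristic poly = G_den * H_den + G_num * H_num = (s^3 + 10.2*s^2 + 30.27*s + 21.07) + (4*s - 2) = s^3 + 10.2*s^2 + 34.27*s + 19.07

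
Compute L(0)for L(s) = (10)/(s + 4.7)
DC gain = L(0) = num(0)/den(0) = 10/4.7 = 2.128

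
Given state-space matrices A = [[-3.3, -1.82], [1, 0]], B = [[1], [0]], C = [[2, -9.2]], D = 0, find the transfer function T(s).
T(s) = C(sI - A)⁻¹B + D.
Characteristic polynomial det(sI - A) = s^2 + 3.3*s + 1.82.
Numerator from C·adj(sI-A)·B + D·det(sI-A) = 2*s - 9.2.
T(s) = (2*s - 9.2)/(s^2 + 3.3*s + 1.82)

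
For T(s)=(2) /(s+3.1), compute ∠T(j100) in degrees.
Substitute s = j*100: T(j100) = 0.000619405 - 0.0199808j.
∠T(j100) = atan2(Im, Re) = atan2(-0.0199808, 0.000619405) = -88.22°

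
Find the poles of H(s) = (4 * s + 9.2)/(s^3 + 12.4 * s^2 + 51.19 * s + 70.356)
Set denominator = 0: s^3 + 12.4*s^2 + 51.19*s + 70.356 = (s + 4.4)(s + 4.1)(s + 3.9) = 0 → Poles: -3.9, -4.1, -4.4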